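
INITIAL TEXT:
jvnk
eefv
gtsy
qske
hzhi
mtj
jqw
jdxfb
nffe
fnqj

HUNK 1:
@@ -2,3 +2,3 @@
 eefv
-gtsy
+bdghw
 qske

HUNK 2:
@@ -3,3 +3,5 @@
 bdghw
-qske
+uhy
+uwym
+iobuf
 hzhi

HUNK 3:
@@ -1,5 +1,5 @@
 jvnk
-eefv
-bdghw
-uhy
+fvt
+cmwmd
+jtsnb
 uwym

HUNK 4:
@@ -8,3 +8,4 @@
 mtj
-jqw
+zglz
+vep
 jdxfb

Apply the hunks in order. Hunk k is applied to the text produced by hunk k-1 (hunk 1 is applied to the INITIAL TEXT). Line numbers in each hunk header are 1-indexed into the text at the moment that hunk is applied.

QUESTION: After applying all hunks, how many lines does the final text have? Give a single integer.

Hunk 1: at line 2 remove [gtsy] add [bdghw] -> 10 lines: jvnk eefv bdghw qske hzhi mtj jqw jdxfb nffe fnqj
Hunk 2: at line 3 remove [qske] add [uhy,uwym,iobuf] -> 12 lines: jvnk eefv bdghw uhy uwym iobuf hzhi mtj jqw jdxfb nffe fnqj
Hunk 3: at line 1 remove [eefv,bdghw,uhy] add [fvt,cmwmd,jtsnb] -> 12 lines: jvnk fvt cmwmd jtsnb uwym iobuf hzhi mtj jqw jdxfb nffe fnqj
Hunk 4: at line 8 remove [jqw] add [zglz,vep] -> 13 lines: jvnk fvt cmwmd jtsnb uwym iobuf hzhi mtj zglz vep jdxfb nffe fnqj
Final line count: 13

Answer: 13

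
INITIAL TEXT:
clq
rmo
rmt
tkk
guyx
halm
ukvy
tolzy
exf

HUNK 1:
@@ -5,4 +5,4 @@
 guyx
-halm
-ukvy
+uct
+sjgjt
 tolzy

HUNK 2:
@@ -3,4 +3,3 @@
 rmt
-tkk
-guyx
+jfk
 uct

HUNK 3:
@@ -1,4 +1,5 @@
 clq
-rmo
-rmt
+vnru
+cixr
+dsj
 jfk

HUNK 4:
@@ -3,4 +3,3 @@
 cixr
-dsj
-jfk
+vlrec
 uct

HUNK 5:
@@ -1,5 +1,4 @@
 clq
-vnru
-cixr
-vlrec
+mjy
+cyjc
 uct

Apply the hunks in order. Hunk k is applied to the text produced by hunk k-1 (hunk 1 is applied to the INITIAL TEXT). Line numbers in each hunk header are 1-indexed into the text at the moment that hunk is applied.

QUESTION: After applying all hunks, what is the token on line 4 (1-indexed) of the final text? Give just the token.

Hunk 1: at line 5 remove [halm,ukvy] add [uct,sjgjt] -> 9 lines: clq rmo rmt tkk guyx uct sjgjt tolzy exf
Hunk 2: at line 3 remove [tkk,guyx] add [jfk] -> 8 lines: clq rmo rmt jfk uct sjgjt tolzy exf
Hunk 3: at line 1 remove [rmo,rmt] add [vnru,cixr,dsj] -> 9 lines: clq vnru cixr dsj jfk uct sjgjt tolzy exf
Hunk 4: at line 3 remove [dsj,jfk] add [vlrec] -> 8 lines: clq vnru cixr vlrec uct sjgjt tolzy exf
Hunk 5: at line 1 remove [vnru,cixr,vlrec] add [mjy,cyjc] -> 7 lines: clq mjy cyjc uct sjgjt tolzy exf
Final line 4: uct

Answer: uct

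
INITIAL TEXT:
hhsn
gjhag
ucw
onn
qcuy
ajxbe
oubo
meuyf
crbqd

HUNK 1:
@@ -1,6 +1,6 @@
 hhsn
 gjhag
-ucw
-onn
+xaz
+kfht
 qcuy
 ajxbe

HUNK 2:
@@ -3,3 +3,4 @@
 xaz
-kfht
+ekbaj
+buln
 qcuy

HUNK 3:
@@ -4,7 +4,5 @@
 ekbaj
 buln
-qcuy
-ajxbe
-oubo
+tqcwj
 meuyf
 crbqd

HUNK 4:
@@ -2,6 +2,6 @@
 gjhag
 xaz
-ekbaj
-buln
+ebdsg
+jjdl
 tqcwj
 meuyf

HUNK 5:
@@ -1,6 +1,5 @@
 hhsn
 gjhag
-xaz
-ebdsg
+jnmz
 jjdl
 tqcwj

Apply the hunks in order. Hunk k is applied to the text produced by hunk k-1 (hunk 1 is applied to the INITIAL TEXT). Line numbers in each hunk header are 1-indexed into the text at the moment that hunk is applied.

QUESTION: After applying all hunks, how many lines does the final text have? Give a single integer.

Answer: 7

Derivation:
Hunk 1: at line 1 remove [ucw,onn] add [xaz,kfht] -> 9 lines: hhsn gjhag xaz kfht qcuy ajxbe oubo meuyf crbqd
Hunk 2: at line 3 remove [kfht] add [ekbaj,buln] -> 10 lines: hhsn gjhag xaz ekbaj buln qcuy ajxbe oubo meuyf crbqd
Hunk 3: at line 4 remove [qcuy,ajxbe,oubo] add [tqcwj] -> 8 lines: hhsn gjhag xaz ekbaj buln tqcwj meuyf crbqd
Hunk 4: at line 2 remove [ekbaj,buln] add [ebdsg,jjdl] -> 8 lines: hhsn gjhag xaz ebdsg jjdl tqcwj meuyf crbqd
Hunk 5: at line 1 remove [xaz,ebdsg] add [jnmz] -> 7 lines: hhsn gjhag jnmz jjdl tqcwj meuyf crbqd
Final line count: 7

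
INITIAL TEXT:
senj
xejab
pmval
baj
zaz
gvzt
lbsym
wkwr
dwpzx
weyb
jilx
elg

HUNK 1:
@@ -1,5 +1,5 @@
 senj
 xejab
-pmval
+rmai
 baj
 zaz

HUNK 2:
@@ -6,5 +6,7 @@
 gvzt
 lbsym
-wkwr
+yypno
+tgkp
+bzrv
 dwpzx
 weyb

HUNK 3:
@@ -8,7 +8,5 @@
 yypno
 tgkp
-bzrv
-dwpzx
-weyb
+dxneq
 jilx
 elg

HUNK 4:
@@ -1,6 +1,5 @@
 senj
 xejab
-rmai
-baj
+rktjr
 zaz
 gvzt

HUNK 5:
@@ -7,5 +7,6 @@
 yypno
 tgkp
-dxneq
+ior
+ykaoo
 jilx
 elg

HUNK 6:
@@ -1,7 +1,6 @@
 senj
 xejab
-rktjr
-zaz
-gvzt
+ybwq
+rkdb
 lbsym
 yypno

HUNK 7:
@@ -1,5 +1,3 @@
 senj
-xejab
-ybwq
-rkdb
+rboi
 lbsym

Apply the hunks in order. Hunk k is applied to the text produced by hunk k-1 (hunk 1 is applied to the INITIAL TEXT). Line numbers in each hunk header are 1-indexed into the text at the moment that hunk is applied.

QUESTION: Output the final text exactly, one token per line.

Answer: senj
rboi
lbsym
yypno
tgkp
ior
ykaoo
jilx
elg

Derivation:
Hunk 1: at line 1 remove [pmval] add [rmai] -> 12 lines: senj xejab rmai baj zaz gvzt lbsym wkwr dwpzx weyb jilx elg
Hunk 2: at line 6 remove [wkwr] add [yypno,tgkp,bzrv] -> 14 lines: senj xejab rmai baj zaz gvzt lbsym yypno tgkp bzrv dwpzx weyb jilx elg
Hunk 3: at line 8 remove [bzrv,dwpzx,weyb] add [dxneq] -> 12 lines: senj xejab rmai baj zaz gvzt lbsym yypno tgkp dxneq jilx elg
Hunk 4: at line 1 remove [rmai,baj] add [rktjr] -> 11 lines: senj xejab rktjr zaz gvzt lbsym yypno tgkp dxneq jilx elg
Hunk 5: at line 7 remove [dxneq] add [ior,ykaoo] -> 12 lines: senj xejab rktjr zaz gvzt lbsym yypno tgkp ior ykaoo jilx elg
Hunk 6: at line 1 remove [rktjr,zaz,gvzt] add [ybwq,rkdb] -> 11 lines: senj xejab ybwq rkdb lbsym yypno tgkp ior ykaoo jilx elg
Hunk 7: at line 1 remove [xejab,ybwq,rkdb] add [rboi] -> 9 lines: senj rboi lbsym yypno tgkp ior ykaoo jilx elg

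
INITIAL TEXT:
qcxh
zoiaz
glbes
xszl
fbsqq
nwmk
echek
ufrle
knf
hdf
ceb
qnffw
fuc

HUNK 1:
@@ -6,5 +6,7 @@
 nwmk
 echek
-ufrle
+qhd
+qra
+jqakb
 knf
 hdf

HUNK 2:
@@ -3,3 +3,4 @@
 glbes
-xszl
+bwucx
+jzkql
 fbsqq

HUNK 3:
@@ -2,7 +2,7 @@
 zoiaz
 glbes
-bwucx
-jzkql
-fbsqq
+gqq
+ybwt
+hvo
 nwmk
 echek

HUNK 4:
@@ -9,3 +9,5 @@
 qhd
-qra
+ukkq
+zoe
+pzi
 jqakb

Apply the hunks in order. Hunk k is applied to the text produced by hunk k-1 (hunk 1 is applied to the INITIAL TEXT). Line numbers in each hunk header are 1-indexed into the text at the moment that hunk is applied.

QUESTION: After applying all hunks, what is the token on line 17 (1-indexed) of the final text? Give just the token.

Hunk 1: at line 6 remove [ufrle] add [qhd,qra,jqakb] -> 15 lines: qcxh zoiaz glbes xszl fbsqq nwmk echek qhd qra jqakb knf hdf ceb qnffw fuc
Hunk 2: at line 3 remove [xszl] add [bwucx,jzkql] -> 16 lines: qcxh zoiaz glbes bwucx jzkql fbsqq nwmk echek qhd qra jqakb knf hdf ceb qnffw fuc
Hunk 3: at line 2 remove [bwucx,jzkql,fbsqq] add [gqq,ybwt,hvo] -> 16 lines: qcxh zoiaz glbes gqq ybwt hvo nwmk echek qhd qra jqakb knf hdf ceb qnffw fuc
Hunk 4: at line 9 remove [qra] add [ukkq,zoe,pzi] -> 18 lines: qcxh zoiaz glbes gqq ybwt hvo nwmk echek qhd ukkq zoe pzi jqakb knf hdf ceb qnffw fuc
Final line 17: qnffw

Answer: qnffw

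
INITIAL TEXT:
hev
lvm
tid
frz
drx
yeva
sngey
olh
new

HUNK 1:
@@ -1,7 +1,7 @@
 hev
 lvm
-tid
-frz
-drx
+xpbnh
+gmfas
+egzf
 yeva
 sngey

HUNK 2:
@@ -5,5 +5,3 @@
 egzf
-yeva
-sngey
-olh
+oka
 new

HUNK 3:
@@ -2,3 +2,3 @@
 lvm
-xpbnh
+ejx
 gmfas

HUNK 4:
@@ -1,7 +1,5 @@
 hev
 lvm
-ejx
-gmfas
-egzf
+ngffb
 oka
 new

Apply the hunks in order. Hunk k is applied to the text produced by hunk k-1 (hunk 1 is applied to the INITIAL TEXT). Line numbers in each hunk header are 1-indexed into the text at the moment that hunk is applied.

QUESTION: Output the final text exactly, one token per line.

Hunk 1: at line 1 remove [tid,frz,drx] add [xpbnh,gmfas,egzf] -> 9 lines: hev lvm xpbnh gmfas egzf yeva sngey olh new
Hunk 2: at line 5 remove [yeva,sngey,olh] add [oka] -> 7 lines: hev lvm xpbnh gmfas egzf oka new
Hunk 3: at line 2 remove [xpbnh] add [ejx] -> 7 lines: hev lvm ejx gmfas egzf oka new
Hunk 4: at line 1 remove [ejx,gmfas,egzf] add [ngffb] -> 5 lines: hev lvm ngffb oka new

Answer: hev
lvm
ngffb
oka
new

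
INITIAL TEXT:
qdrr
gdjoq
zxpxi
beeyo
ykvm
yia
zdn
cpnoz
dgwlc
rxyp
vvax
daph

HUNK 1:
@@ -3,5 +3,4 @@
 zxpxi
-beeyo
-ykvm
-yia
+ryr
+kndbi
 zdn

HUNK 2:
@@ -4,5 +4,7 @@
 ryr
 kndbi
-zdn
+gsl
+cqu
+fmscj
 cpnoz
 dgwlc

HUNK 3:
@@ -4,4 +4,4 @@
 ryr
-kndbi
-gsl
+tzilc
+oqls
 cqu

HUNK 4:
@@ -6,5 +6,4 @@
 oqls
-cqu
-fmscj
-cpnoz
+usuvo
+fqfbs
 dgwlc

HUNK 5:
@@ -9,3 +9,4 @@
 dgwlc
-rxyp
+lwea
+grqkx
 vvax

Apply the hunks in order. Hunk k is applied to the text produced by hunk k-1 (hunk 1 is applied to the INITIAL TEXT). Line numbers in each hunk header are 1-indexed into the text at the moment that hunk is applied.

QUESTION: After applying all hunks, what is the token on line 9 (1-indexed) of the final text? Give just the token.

Answer: dgwlc

Derivation:
Hunk 1: at line 3 remove [beeyo,ykvm,yia] add [ryr,kndbi] -> 11 lines: qdrr gdjoq zxpxi ryr kndbi zdn cpnoz dgwlc rxyp vvax daph
Hunk 2: at line 4 remove [zdn] add [gsl,cqu,fmscj] -> 13 lines: qdrr gdjoq zxpxi ryr kndbi gsl cqu fmscj cpnoz dgwlc rxyp vvax daph
Hunk 3: at line 4 remove [kndbi,gsl] add [tzilc,oqls] -> 13 lines: qdrr gdjoq zxpxi ryr tzilc oqls cqu fmscj cpnoz dgwlc rxyp vvax daph
Hunk 4: at line 6 remove [cqu,fmscj,cpnoz] add [usuvo,fqfbs] -> 12 lines: qdrr gdjoq zxpxi ryr tzilc oqls usuvo fqfbs dgwlc rxyp vvax daph
Hunk 5: at line 9 remove [rxyp] add [lwea,grqkx] -> 13 lines: qdrr gdjoq zxpxi ryr tzilc oqls usuvo fqfbs dgwlc lwea grqkx vvax daph
Final line 9: dgwlc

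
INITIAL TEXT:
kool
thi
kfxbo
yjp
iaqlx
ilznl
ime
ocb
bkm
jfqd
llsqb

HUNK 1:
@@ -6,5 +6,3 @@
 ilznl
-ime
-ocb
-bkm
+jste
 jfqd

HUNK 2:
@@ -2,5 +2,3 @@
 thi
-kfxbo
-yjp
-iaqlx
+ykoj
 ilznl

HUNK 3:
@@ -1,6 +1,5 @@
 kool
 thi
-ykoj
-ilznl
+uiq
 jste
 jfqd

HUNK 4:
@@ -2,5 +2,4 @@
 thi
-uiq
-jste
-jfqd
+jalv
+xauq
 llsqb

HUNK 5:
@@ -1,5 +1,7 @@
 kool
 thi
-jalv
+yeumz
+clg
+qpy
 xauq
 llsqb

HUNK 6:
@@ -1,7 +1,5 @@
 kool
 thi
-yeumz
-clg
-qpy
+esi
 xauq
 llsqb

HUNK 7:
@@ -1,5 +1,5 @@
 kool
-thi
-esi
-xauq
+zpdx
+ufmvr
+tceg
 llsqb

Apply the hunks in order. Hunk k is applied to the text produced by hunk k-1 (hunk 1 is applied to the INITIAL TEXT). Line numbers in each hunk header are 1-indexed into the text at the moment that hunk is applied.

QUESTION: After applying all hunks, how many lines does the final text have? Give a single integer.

Hunk 1: at line 6 remove [ime,ocb,bkm] add [jste] -> 9 lines: kool thi kfxbo yjp iaqlx ilznl jste jfqd llsqb
Hunk 2: at line 2 remove [kfxbo,yjp,iaqlx] add [ykoj] -> 7 lines: kool thi ykoj ilznl jste jfqd llsqb
Hunk 3: at line 1 remove [ykoj,ilznl] add [uiq] -> 6 lines: kool thi uiq jste jfqd llsqb
Hunk 4: at line 2 remove [uiq,jste,jfqd] add [jalv,xauq] -> 5 lines: kool thi jalv xauq llsqb
Hunk 5: at line 1 remove [jalv] add [yeumz,clg,qpy] -> 7 lines: kool thi yeumz clg qpy xauq llsqb
Hunk 6: at line 1 remove [yeumz,clg,qpy] add [esi] -> 5 lines: kool thi esi xauq llsqb
Hunk 7: at line 1 remove [thi,esi,xauq] add [zpdx,ufmvr,tceg] -> 5 lines: kool zpdx ufmvr tceg llsqb
Final line count: 5

Answer: 5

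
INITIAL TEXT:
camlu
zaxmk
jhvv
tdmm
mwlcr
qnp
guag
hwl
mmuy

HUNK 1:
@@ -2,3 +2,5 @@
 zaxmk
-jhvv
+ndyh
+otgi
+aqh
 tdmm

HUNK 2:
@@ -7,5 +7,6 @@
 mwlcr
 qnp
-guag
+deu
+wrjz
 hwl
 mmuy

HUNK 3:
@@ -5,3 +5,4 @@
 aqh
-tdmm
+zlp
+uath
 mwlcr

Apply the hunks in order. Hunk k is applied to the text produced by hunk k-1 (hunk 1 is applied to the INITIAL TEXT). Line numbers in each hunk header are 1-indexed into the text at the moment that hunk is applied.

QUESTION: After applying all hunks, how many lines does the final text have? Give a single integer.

Answer: 13

Derivation:
Hunk 1: at line 2 remove [jhvv] add [ndyh,otgi,aqh] -> 11 lines: camlu zaxmk ndyh otgi aqh tdmm mwlcr qnp guag hwl mmuy
Hunk 2: at line 7 remove [guag] add [deu,wrjz] -> 12 lines: camlu zaxmk ndyh otgi aqh tdmm mwlcr qnp deu wrjz hwl mmuy
Hunk 3: at line 5 remove [tdmm] add [zlp,uath] -> 13 lines: camlu zaxmk ndyh otgi aqh zlp uath mwlcr qnp deu wrjz hwl mmuy
Final line count: 13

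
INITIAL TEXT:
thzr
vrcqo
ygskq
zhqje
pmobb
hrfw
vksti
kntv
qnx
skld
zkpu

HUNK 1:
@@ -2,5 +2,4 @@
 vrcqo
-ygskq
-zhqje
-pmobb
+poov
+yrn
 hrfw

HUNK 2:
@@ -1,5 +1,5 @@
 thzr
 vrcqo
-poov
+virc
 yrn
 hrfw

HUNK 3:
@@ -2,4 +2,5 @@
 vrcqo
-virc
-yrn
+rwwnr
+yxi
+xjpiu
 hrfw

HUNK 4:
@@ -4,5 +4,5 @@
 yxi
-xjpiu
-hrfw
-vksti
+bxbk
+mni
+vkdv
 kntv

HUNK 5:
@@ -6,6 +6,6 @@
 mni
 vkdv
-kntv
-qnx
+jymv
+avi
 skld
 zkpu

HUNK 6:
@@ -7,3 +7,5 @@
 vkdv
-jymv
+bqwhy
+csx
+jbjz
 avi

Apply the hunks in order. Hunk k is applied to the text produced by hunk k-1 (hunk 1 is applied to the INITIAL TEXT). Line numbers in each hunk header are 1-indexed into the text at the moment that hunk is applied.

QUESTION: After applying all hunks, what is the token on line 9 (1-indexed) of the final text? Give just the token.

Answer: csx

Derivation:
Hunk 1: at line 2 remove [ygskq,zhqje,pmobb] add [poov,yrn] -> 10 lines: thzr vrcqo poov yrn hrfw vksti kntv qnx skld zkpu
Hunk 2: at line 1 remove [poov] add [virc] -> 10 lines: thzr vrcqo virc yrn hrfw vksti kntv qnx skld zkpu
Hunk 3: at line 2 remove [virc,yrn] add [rwwnr,yxi,xjpiu] -> 11 lines: thzr vrcqo rwwnr yxi xjpiu hrfw vksti kntv qnx skld zkpu
Hunk 4: at line 4 remove [xjpiu,hrfw,vksti] add [bxbk,mni,vkdv] -> 11 lines: thzr vrcqo rwwnr yxi bxbk mni vkdv kntv qnx skld zkpu
Hunk 5: at line 6 remove [kntv,qnx] add [jymv,avi] -> 11 lines: thzr vrcqo rwwnr yxi bxbk mni vkdv jymv avi skld zkpu
Hunk 6: at line 7 remove [jymv] add [bqwhy,csx,jbjz] -> 13 lines: thzr vrcqo rwwnr yxi bxbk mni vkdv bqwhy csx jbjz avi skld zkpu
Final line 9: csx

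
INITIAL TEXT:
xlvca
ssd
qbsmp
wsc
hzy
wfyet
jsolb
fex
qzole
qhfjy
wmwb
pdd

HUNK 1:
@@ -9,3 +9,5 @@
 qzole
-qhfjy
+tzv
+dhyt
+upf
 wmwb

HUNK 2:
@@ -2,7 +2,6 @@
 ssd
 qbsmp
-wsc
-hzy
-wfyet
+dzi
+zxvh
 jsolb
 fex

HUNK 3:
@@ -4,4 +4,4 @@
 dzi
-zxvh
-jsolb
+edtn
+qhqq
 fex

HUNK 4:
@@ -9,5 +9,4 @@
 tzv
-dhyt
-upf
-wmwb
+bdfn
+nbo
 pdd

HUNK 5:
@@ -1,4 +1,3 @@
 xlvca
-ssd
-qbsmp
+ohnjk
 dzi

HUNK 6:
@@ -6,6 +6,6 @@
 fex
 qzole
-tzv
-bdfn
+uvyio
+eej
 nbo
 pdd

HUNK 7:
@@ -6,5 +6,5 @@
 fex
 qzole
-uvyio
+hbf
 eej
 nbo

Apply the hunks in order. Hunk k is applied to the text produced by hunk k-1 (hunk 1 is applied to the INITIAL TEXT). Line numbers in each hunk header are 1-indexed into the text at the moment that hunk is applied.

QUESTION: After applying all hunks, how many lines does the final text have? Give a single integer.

Hunk 1: at line 9 remove [qhfjy] add [tzv,dhyt,upf] -> 14 lines: xlvca ssd qbsmp wsc hzy wfyet jsolb fex qzole tzv dhyt upf wmwb pdd
Hunk 2: at line 2 remove [wsc,hzy,wfyet] add [dzi,zxvh] -> 13 lines: xlvca ssd qbsmp dzi zxvh jsolb fex qzole tzv dhyt upf wmwb pdd
Hunk 3: at line 4 remove [zxvh,jsolb] add [edtn,qhqq] -> 13 lines: xlvca ssd qbsmp dzi edtn qhqq fex qzole tzv dhyt upf wmwb pdd
Hunk 4: at line 9 remove [dhyt,upf,wmwb] add [bdfn,nbo] -> 12 lines: xlvca ssd qbsmp dzi edtn qhqq fex qzole tzv bdfn nbo pdd
Hunk 5: at line 1 remove [ssd,qbsmp] add [ohnjk] -> 11 lines: xlvca ohnjk dzi edtn qhqq fex qzole tzv bdfn nbo pdd
Hunk 6: at line 6 remove [tzv,bdfn] add [uvyio,eej] -> 11 lines: xlvca ohnjk dzi edtn qhqq fex qzole uvyio eej nbo pdd
Hunk 7: at line 6 remove [uvyio] add [hbf] -> 11 lines: xlvca ohnjk dzi edtn qhqq fex qzole hbf eej nbo pdd
Final line count: 11

Answer: 11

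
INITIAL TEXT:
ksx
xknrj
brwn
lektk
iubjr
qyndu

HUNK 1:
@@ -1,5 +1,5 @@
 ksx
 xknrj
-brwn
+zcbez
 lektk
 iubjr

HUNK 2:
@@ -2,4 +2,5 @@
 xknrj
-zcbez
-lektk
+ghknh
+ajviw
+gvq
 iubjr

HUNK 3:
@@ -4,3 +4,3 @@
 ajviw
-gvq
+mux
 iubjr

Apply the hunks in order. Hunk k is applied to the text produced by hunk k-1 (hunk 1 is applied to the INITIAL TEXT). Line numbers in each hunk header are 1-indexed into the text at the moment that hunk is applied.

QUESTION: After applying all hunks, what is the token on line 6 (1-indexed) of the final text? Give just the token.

Hunk 1: at line 1 remove [brwn] add [zcbez] -> 6 lines: ksx xknrj zcbez lektk iubjr qyndu
Hunk 2: at line 2 remove [zcbez,lektk] add [ghknh,ajviw,gvq] -> 7 lines: ksx xknrj ghknh ajviw gvq iubjr qyndu
Hunk 3: at line 4 remove [gvq] add [mux] -> 7 lines: ksx xknrj ghknh ajviw mux iubjr qyndu
Final line 6: iubjr

Answer: iubjr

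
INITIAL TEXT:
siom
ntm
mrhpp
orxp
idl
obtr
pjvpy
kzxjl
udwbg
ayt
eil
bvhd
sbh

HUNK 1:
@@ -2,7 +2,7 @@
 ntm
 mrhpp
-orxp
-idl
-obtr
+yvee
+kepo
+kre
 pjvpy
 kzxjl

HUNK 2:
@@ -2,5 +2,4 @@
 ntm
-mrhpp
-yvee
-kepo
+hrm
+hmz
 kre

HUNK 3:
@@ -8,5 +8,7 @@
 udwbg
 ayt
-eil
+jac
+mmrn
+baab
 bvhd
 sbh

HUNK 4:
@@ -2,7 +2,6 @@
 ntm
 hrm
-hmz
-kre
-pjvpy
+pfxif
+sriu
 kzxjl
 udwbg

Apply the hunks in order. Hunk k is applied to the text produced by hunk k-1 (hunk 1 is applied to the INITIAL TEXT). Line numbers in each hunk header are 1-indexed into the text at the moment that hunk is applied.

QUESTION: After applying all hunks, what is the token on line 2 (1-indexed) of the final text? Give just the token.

Answer: ntm

Derivation:
Hunk 1: at line 2 remove [orxp,idl,obtr] add [yvee,kepo,kre] -> 13 lines: siom ntm mrhpp yvee kepo kre pjvpy kzxjl udwbg ayt eil bvhd sbh
Hunk 2: at line 2 remove [mrhpp,yvee,kepo] add [hrm,hmz] -> 12 lines: siom ntm hrm hmz kre pjvpy kzxjl udwbg ayt eil bvhd sbh
Hunk 3: at line 8 remove [eil] add [jac,mmrn,baab] -> 14 lines: siom ntm hrm hmz kre pjvpy kzxjl udwbg ayt jac mmrn baab bvhd sbh
Hunk 4: at line 2 remove [hmz,kre,pjvpy] add [pfxif,sriu] -> 13 lines: siom ntm hrm pfxif sriu kzxjl udwbg ayt jac mmrn baab bvhd sbh
Final line 2: ntm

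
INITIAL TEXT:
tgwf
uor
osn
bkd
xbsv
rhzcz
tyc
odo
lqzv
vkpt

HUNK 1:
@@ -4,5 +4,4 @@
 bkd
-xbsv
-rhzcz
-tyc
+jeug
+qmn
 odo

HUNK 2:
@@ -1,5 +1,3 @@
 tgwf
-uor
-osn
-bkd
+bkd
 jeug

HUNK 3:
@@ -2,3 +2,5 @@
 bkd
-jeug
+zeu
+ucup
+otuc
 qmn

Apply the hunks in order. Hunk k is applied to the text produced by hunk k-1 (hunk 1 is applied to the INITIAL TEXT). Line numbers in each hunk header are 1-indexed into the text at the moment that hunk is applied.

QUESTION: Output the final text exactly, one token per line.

Answer: tgwf
bkd
zeu
ucup
otuc
qmn
odo
lqzv
vkpt

Derivation:
Hunk 1: at line 4 remove [xbsv,rhzcz,tyc] add [jeug,qmn] -> 9 lines: tgwf uor osn bkd jeug qmn odo lqzv vkpt
Hunk 2: at line 1 remove [uor,osn,bkd] add [bkd] -> 7 lines: tgwf bkd jeug qmn odo lqzv vkpt
Hunk 3: at line 2 remove [jeug] add [zeu,ucup,otuc] -> 9 lines: tgwf bkd zeu ucup otuc qmn odo lqzv vkpt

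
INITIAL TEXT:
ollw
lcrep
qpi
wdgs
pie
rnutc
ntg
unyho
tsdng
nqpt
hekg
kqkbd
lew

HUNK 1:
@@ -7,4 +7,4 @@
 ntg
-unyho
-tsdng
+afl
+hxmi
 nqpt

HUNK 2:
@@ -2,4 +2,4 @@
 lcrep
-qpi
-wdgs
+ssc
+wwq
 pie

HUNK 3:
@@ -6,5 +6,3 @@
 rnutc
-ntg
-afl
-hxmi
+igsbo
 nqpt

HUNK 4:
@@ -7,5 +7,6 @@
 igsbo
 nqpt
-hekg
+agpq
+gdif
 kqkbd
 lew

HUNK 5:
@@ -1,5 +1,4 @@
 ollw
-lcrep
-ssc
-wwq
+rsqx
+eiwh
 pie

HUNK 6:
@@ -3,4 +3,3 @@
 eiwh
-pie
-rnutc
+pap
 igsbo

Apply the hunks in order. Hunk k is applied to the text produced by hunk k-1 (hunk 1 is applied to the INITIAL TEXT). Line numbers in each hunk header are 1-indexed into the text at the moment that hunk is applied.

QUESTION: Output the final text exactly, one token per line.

Hunk 1: at line 7 remove [unyho,tsdng] add [afl,hxmi] -> 13 lines: ollw lcrep qpi wdgs pie rnutc ntg afl hxmi nqpt hekg kqkbd lew
Hunk 2: at line 2 remove [qpi,wdgs] add [ssc,wwq] -> 13 lines: ollw lcrep ssc wwq pie rnutc ntg afl hxmi nqpt hekg kqkbd lew
Hunk 3: at line 6 remove [ntg,afl,hxmi] add [igsbo] -> 11 lines: ollw lcrep ssc wwq pie rnutc igsbo nqpt hekg kqkbd lew
Hunk 4: at line 7 remove [hekg] add [agpq,gdif] -> 12 lines: ollw lcrep ssc wwq pie rnutc igsbo nqpt agpq gdif kqkbd lew
Hunk 5: at line 1 remove [lcrep,ssc,wwq] add [rsqx,eiwh] -> 11 lines: ollw rsqx eiwh pie rnutc igsbo nqpt agpq gdif kqkbd lew
Hunk 6: at line 3 remove [pie,rnutc] add [pap] -> 10 lines: ollw rsqx eiwh pap igsbo nqpt agpq gdif kqkbd lew

Answer: ollw
rsqx
eiwh
pap
igsbo
nqpt
agpq
gdif
kqkbd
lew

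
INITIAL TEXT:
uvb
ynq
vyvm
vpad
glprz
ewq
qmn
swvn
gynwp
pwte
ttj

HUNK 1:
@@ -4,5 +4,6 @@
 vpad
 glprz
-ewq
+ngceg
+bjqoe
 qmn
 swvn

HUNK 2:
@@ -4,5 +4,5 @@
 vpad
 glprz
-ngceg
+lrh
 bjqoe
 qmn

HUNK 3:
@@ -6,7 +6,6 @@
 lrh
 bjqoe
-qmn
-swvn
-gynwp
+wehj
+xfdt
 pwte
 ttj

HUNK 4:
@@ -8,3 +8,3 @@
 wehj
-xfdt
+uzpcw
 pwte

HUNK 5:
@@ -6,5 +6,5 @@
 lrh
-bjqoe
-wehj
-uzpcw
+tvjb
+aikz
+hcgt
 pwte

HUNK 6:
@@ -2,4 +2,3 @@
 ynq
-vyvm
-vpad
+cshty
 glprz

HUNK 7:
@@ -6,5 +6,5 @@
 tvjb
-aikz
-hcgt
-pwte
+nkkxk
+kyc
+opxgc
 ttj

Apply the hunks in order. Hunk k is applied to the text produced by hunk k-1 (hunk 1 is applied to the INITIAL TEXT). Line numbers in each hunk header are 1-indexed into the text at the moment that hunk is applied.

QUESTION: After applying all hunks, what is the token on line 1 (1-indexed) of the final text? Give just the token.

Answer: uvb

Derivation:
Hunk 1: at line 4 remove [ewq] add [ngceg,bjqoe] -> 12 lines: uvb ynq vyvm vpad glprz ngceg bjqoe qmn swvn gynwp pwte ttj
Hunk 2: at line 4 remove [ngceg] add [lrh] -> 12 lines: uvb ynq vyvm vpad glprz lrh bjqoe qmn swvn gynwp pwte ttj
Hunk 3: at line 6 remove [qmn,swvn,gynwp] add [wehj,xfdt] -> 11 lines: uvb ynq vyvm vpad glprz lrh bjqoe wehj xfdt pwte ttj
Hunk 4: at line 8 remove [xfdt] add [uzpcw] -> 11 lines: uvb ynq vyvm vpad glprz lrh bjqoe wehj uzpcw pwte ttj
Hunk 5: at line 6 remove [bjqoe,wehj,uzpcw] add [tvjb,aikz,hcgt] -> 11 lines: uvb ynq vyvm vpad glprz lrh tvjb aikz hcgt pwte ttj
Hunk 6: at line 2 remove [vyvm,vpad] add [cshty] -> 10 lines: uvb ynq cshty glprz lrh tvjb aikz hcgt pwte ttj
Hunk 7: at line 6 remove [aikz,hcgt,pwte] add [nkkxk,kyc,opxgc] -> 10 lines: uvb ynq cshty glprz lrh tvjb nkkxk kyc opxgc ttj
Final line 1: uvb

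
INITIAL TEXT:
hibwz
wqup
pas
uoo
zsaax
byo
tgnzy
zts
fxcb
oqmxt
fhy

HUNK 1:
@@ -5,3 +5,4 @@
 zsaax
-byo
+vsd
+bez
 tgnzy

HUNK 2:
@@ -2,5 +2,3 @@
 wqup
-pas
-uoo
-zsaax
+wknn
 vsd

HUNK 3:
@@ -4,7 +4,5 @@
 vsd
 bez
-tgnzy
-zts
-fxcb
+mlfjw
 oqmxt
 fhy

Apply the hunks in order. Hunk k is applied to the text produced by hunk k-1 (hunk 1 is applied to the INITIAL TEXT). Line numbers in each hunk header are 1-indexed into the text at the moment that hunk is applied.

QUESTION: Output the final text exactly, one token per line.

Answer: hibwz
wqup
wknn
vsd
bez
mlfjw
oqmxt
fhy

Derivation:
Hunk 1: at line 5 remove [byo] add [vsd,bez] -> 12 lines: hibwz wqup pas uoo zsaax vsd bez tgnzy zts fxcb oqmxt fhy
Hunk 2: at line 2 remove [pas,uoo,zsaax] add [wknn] -> 10 lines: hibwz wqup wknn vsd bez tgnzy zts fxcb oqmxt fhy
Hunk 3: at line 4 remove [tgnzy,zts,fxcb] add [mlfjw] -> 8 lines: hibwz wqup wknn vsd bez mlfjw oqmxt fhy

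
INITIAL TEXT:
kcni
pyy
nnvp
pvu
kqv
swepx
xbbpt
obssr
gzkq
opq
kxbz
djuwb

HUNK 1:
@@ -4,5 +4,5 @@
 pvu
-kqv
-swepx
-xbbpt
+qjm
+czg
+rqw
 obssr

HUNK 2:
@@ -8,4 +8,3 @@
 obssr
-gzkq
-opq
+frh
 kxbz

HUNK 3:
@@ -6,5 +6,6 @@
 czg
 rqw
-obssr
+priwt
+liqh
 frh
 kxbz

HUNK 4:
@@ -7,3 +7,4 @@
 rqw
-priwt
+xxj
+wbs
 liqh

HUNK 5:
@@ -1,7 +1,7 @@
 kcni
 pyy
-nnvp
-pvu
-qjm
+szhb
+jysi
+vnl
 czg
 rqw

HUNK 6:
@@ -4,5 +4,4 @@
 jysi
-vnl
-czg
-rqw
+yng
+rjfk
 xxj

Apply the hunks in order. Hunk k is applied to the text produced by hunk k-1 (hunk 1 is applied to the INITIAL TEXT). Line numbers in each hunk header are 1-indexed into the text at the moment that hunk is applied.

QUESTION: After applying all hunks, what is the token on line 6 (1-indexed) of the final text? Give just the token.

Answer: rjfk

Derivation:
Hunk 1: at line 4 remove [kqv,swepx,xbbpt] add [qjm,czg,rqw] -> 12 lines: kcni pyy nnvp pvu qjm czg rqw obssr gzkq opq kxbz djuwb
Hunk 2: at line 8 remove [gzkq,opq] add [frh] -> 11 lines: kcni pyy nnvp pvu qjm czg rqw obssr frh kxbz djuwb
Hunk 3: at line 6 remove [obssr] add [priwt,liqh] -> 12 lines: kcni pyy nnvp pvu qjm czg rqw priwt liqh frh kxbz djuwb
Hunk 4: at line 7 remove [priwt] add [xxj,wbs] -> 13 lines: kcni pyy nnvp pvu qjm czg rqw xxj wbs liqh frh kxbz djuwb
Hunk 5: at line 1 remove [nnvp,pvu,qjm] add [szhb,jysi,vnl] -> 13 lines: kcni pyy szhb jysi vnl czg rqw xxj wbs liqh frh kxbz djuwb
Hunk 6: at line 4 remove [vnl,czg,rqw] add [yng,rjfk] -> 12 lines: kcni pyy szhb jysi yng rjfk xxj wbs liqh frh kxbz djuwb
Final line 6: rjfk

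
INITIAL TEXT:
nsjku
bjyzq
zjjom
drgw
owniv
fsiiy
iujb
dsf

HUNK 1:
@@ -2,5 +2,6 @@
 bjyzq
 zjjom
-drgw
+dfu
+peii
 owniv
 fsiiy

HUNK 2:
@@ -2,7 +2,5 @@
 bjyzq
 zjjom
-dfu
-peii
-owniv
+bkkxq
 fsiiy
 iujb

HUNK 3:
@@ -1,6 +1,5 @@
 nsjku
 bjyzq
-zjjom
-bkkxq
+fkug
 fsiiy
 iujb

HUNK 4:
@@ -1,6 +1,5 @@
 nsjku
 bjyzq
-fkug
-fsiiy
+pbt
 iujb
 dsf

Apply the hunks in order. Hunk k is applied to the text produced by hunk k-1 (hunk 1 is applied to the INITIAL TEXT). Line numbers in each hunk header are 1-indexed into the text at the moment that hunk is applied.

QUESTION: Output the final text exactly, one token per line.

Answer: nsjku
bjyzq
pbt
iujb
dsf

Derivation:
Hunk 1: at line 2 remove [drgw] add [dfu,peii] -> 9 lines: nsjku bjyzq zjjom dfu peii owniv fsiiy iujb dsf
Hunk 2: at line 2 remove [dfu,peii,owniv] add [bkkxq] -> 7 lines: nsjku bjyzq zjjom bkkxq fsiiy iujb dsf
Hunk 3: at line 1 remove [zjjom,bkkxq] add [fkug] -> 6 lines: nsjku bjyzq fkug fsiiy iujb dsf
Hunk 4: at line 1 remove [fkug,fsiiy] add [pbt] -> 5 lines: nsjku bjyzq pbt iujb dsf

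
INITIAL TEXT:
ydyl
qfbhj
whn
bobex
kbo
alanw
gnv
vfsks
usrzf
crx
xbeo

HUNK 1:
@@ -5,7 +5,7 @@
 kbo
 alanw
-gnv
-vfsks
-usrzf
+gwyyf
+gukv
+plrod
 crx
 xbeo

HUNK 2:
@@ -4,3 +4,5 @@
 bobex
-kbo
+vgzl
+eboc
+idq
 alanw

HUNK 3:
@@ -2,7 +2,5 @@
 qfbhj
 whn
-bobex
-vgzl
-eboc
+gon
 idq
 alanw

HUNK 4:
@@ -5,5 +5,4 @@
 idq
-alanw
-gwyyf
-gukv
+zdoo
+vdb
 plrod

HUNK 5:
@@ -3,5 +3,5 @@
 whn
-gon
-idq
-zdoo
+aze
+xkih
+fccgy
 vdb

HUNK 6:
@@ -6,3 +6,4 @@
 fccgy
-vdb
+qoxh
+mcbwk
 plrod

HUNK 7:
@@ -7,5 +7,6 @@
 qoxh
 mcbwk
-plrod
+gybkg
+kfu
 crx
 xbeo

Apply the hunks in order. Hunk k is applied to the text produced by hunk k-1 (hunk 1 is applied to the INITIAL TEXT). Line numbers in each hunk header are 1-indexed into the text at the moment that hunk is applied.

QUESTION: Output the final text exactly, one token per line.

Hunk 1: at line 5 remove [gnv,vfsks,usrzf] add [gwyyf,gukv,plrod] -> 11 lines: ydyl qfbhj whn bobex kbo alanw gwyyf gukv plrod crx xbeo
Hunk 2: at line 4 remove [kbo] add [vgzl,eboc,idq] -> 13 lines: ydyl qfbhj whn bobex vgzl eboc idq alanw gwyyf gukv plrod crx xbeo
Hunk 3: at line 2 remove [bobex,vgzl,eboc] add [gon] -> 11 lines: ydyl qfbhj whn gon idq alanw gwyyf gukv plrod crx xbeo
Hunk 4: at line 5 remove [alanw,gwyyf,gukv] add [zdoo,vdb] -> 10 lines: ydyl qfbhj whn gon idq zdoo vdb plrod crx xbeo
Hunk 5: at line 3 remove [gon,idq,zdoo] add [aze,xkih,fccgy] -> 10 lines: ydyl qfbhj whn aze xkih fccgy vdb plrod crx xbeo
Hunk 6: at line 6 remove [vdb] add [qoxh,mcbwk] -> 11 lines: ydyl qfbhj whn aze xkih fccgy qoxh mcbwk plrod crx xbeo
Hunk 7: at line 7 remove [plrod] add [gybkg,kfu] -> 12 lines: ydyl qfbhj whn aze xkih fccgy qoxh mcbwk gybkg kfu crx xbeo

Answer: ydyl
qfbhj
whn
aze
xkih
fccgy
qoxh
mcbwk
gybkg
kfu
crx
xbeo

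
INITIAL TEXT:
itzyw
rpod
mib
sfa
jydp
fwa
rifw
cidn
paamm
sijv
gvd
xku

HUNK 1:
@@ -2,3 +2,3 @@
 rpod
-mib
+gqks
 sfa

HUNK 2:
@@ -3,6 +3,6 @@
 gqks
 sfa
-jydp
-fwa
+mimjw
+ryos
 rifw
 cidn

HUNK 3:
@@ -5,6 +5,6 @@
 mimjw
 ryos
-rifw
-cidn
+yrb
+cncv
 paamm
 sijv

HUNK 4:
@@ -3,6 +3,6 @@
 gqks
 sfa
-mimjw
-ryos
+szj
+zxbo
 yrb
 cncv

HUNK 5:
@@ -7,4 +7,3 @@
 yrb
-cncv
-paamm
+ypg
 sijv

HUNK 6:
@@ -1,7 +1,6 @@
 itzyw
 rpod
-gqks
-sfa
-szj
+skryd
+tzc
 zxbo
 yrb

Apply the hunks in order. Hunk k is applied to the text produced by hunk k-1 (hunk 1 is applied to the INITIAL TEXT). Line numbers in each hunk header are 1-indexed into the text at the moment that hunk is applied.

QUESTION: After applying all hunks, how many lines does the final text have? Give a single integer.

Hunk 1: at line 2 remove [mib] add [gqks] -> 12 lines: itzyw rpod gqks sfa jydp fwa rifw cidn paamm sijv gvd xku
Hunk 2: at line 3 remove [jydp,fwa] add [mimjw,ryos] -> 12 lines: itzyw rpod gqks sfa mimjw ryos rifw cidn paamm sijv gvd xku
Hunk 3: at line 5 remove [rifw,cidn] add [yrb,cncv] -> 12 lines: itzyw rpod gqks sfa mimjw ryos yrb cncv paamm sijv gvd xku
Hunk 4: at line 3 remove [mimjw,ryos] add [szj,zxbo] -> 12 lines: itzyw rpod gqks sfa szj zxbo yrb cncv paamm sijv gvd xku
Hunk 5: at line 7 remove [cncv,paamm] add [ypg] -> 11 lines: itzyw rpod gqks sfa szj zxbo yrb ypg sijv gvd xku
Hunk 6: at line 1 remove [gqks,sfa,szj] add [skryd,tzc] -> 10 lines: itzyw rpod skryd tzc zxbo yrb ypg sijv gvd xku
Final line count: 10

Answer: 10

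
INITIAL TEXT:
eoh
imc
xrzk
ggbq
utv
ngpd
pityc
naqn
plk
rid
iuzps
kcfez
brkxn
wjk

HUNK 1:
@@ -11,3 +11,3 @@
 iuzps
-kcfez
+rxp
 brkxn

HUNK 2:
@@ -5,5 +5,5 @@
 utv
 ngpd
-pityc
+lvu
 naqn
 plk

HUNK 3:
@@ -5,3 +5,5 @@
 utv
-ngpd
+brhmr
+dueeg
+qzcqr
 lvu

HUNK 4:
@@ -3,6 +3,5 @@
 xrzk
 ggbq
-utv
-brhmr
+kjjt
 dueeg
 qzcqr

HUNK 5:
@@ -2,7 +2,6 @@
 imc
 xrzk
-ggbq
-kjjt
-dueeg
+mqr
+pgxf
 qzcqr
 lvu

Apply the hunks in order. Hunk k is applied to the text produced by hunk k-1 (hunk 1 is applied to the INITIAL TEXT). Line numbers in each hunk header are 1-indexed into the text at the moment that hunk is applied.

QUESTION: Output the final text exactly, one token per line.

Answer: eoh
imc
xrzk
mqr
pgxf
qzcqr
lvu
naqn
plk
rid
iuzps
rxp
brkxn
wjk

Derivation:
Hunk 1: at line 11 remove [kcfez] add [rxp] -> 14 lines: eoh imc xrzk ggbq utv ngpd pityc naqn plk rid iuzps rxp brkxn wjk
Hunk 2: at line 5 remove [pityc] add [lvu] -> 14 lines: eoh imc xrzk ggbq utv ngpd lvu naqn plk rid iuzps rxp brkxn wjk
Hunk 3: at line 5 remove [ngpd] add [brhmr,dueeg,qzcqr] -> 16 lines: eoh imc xrzk ggbq utv brhmr dueeg qzcqr lvu naqn plk rid iuzps rxp brkxn wjk
Hunk 4: at line 3 remove [utv,brhmr] add [kjjt] -> 15 lines: eoh imc xrzk ggbq kjjt dueeg qzcqr lvu naqn plk rid iuzps rxp brkxn wjk
Hunk 5: at line 2 remove [ggbq,kjjt,dueeg] add [mqr,pgxf] -> 14 lines: eoh imc xrzk mqr pgxf qzcqr lvu naqn plk rid iuzps rxp brkxn wjk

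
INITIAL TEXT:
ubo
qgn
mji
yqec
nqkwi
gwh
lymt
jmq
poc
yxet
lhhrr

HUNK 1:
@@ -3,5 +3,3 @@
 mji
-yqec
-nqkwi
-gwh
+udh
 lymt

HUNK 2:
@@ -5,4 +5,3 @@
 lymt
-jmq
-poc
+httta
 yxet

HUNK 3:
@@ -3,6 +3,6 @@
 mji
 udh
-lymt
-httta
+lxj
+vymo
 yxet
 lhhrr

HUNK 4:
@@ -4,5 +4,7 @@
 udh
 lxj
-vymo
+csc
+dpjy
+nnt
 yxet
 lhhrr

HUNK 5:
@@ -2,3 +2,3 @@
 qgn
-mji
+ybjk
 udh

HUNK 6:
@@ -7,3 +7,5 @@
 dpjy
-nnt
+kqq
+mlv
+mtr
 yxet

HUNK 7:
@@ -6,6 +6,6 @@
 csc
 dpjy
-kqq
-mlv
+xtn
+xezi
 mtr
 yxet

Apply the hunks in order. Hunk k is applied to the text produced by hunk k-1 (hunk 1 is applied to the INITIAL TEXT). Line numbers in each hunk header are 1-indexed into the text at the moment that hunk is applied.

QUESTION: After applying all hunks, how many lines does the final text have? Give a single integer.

Answer: 12

Derivation:
Hunk 1: at line 3 remove [yqec,nqkwi,gwh] add [udh] -> 9 lines: ubo qgn mji udh lymt jmq poc yxet lhhrr
Hunk 2: at line 5 remove [jmq,poc] add [httta] -> 8 lines: ubo qgn mji udh lymt httta yxet lhhrr
Hunk 3: at line 3 remove [lymt,httta] add [lxj,vymo] -> 8 lines: ubo qgn mji udh lxj vymo yxet lhhrr
Hunk 4: at line 4 remove [vymo] add [csc,dpjy,nnt] -> 10 lines: ubo qgn mji udh lxj csc dpjy nnt yxet lhhrr
Hunk 5: at line 2 remove [mji] add [ybjk] -> 10 lines: ubo qgn ybjk udh lxj csc dpjy nnt yxet lhhrr
Hunk 6: at line 7 remove [nnt] add [kqq,mlv,mtr] -> 12 lines: ubo qgn ybjk udh lxj csc dpjy kqq mlv mtr yxet lhhrr
Hunk 7: at line 6 remove [kqq,mlv] add [xtn,xezi] -> 12 lines: ubo qgn ybjk udh lxj csc dpjy xtn xezi mtr yxet lhhrr
Final line count: 12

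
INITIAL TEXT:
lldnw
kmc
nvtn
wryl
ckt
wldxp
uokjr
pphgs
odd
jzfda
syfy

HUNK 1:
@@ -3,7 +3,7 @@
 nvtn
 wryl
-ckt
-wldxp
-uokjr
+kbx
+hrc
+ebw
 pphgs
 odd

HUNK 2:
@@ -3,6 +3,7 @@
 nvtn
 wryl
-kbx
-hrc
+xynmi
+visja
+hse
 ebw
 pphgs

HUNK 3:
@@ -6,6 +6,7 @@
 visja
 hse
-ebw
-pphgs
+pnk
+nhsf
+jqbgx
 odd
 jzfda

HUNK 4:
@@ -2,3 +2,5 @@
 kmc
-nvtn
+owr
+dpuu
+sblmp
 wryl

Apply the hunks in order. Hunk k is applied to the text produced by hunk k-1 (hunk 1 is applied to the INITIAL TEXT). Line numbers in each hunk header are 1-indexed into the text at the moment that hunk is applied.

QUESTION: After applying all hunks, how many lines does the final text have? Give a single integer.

Answer: 15

Derivation:
Hunk 1: at line 3 remove [ckt,wldxp,uokjr] add [kbx,hrc,ebw] -> 11 lines: lldnw kmc nvtn wryl kbx hrc ebw pphgs odd jzfda syfy
Hunk 2: at line 3 remove [kbx,hrc] add [xynmi,visja,hse] -> 12 lines: lldnw kmc nvtn wryl xynmi visja hse ebw pphgs odd jzfda syfy
Hunk 3: at line 6 remove [ebw,pphgs] add [pnk,nhsf,jqbgx] -> 13 lines: lldnw kmc nvtn wryl xynmi visja hse pnk nhsf jqbgx odd jzfda syfy
Hunk 4: at line 2 remove [nvtn] add [owr,dpuu,sblmp] -> 15 lines: lldnw kmc owr dpuu sblmp wryl xynmi visja hse pnk nhsf jqbgx odd jzfda syfy
Final line count: 15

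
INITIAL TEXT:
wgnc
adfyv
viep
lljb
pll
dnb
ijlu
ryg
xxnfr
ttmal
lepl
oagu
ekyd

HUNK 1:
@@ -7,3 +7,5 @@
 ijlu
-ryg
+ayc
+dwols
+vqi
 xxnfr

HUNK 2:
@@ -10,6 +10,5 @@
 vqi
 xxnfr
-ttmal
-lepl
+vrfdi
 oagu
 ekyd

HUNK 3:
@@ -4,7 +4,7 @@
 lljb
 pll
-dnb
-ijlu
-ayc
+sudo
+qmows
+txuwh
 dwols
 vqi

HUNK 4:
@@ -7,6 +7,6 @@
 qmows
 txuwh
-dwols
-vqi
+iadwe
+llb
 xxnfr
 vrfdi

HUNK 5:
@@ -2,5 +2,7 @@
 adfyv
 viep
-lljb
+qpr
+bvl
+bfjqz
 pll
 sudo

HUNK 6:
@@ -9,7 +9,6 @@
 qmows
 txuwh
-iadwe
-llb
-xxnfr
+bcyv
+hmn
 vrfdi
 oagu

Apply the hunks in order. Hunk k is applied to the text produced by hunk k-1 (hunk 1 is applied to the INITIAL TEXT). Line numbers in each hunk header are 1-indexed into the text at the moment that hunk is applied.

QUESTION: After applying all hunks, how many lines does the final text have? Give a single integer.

Hunk 1: at line 7 remove [ryg] add [ayc,dwols,vqi] -> 15 lines: wgnc adfyv viep lljb pll dnb ijlu ayc dwols vqi xxnfr ttmal lepl oagu ekyd
Hunk 2: at line 10 remove [ttmal,lepl] add [vrfdi] -> 14 lines: wgnc adfyv viep lljb pll dnb ijlu ayc dwols vqi xxnfr vrfdi oagu ekyd
Hunk 3: at line 4 remove [dnb,ijlu,ayc] add [sudo,qmows,txuwh] -> 14 lines: wgnc adfyv viep lljb pll sudo qmows txuwh dwols vqi xxnfr vrfdi oagu ekyd
Hunk 4: at line 7 remove [dwols,vqi] add [iadwe,llb] -> 14 lines: wgnc adfyv viep lljb pll sudo qmows txuwh iadwe llb xxnfr vrfdi oagu ekyd
Hunk 5: at line 2 remove [lljb] add [qpr,bvl,bfjqz] -> 16 lines: wgnc adfyv viep qpr bvl bfjqz pll sudo qmows txuwh iadwe llb xxnfr vrfdi oagu ekyd
Hunk 6: at line 9 remove [iadwe,llb,xxnfr] add [bcyv,hmn] -> 15 lines: wgnc adfyv viep qpr bvl bfjqz pll sudo qmows txuwh bcyv hmn vrfdi oagu ekyd
Final line count: 15

Answer: 15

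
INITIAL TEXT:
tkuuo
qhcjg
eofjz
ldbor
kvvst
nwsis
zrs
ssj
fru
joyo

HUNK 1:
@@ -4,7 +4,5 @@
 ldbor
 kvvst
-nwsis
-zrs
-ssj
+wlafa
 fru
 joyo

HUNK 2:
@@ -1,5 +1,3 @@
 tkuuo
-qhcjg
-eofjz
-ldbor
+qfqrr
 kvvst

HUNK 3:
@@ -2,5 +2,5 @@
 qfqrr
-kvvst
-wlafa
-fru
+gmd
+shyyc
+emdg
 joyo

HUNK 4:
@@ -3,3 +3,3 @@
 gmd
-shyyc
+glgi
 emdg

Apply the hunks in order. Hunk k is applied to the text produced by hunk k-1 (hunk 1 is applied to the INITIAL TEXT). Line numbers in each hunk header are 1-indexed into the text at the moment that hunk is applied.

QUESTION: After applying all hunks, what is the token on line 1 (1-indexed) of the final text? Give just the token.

Answer: tkuuo

Derivation:
Hunk 1: at line 4 remove [nwsis,zrs,ssj] add [wlafa] -> 8 lines: tkuuo qhcjg eofjz ldbor kvvst wlafa fru joyo
Hunk 2: at line 1 remove [qhcjg,eofjz,ldbor] add [qfqrr] -> 6 lines: tkuuo qfqrr kvvst wlafa fru joyo
Hunk 3: at line 2 remove [kvvst,wlafa,fru] add [gmd,shyyc,emdg] -> 6 lines: tkuuo qfqrr gmd shyyc emdg joyo
Hunk 4: at line 3 remove [shyyc] add [glgi] -> 6 lines: tkuuo qfqrr gmd glgi emdg joyo
Final line 1: tkuuo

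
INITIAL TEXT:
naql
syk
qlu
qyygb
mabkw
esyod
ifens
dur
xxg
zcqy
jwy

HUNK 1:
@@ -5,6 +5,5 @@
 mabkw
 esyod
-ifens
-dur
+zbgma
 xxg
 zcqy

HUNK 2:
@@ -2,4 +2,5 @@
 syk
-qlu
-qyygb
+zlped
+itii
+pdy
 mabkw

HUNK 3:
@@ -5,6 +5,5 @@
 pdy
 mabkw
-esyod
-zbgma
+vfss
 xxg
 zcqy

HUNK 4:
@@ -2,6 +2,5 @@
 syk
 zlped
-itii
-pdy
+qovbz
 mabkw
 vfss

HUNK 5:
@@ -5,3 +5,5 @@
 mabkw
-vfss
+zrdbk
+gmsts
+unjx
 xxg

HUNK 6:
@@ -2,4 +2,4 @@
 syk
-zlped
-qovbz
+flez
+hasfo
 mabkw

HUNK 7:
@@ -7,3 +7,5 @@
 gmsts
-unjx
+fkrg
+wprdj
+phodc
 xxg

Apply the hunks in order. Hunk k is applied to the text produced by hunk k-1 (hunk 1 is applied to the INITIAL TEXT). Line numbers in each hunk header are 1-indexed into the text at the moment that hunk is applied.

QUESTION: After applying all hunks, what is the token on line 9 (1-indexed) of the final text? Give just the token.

Hunk 1: at line 5 remove [ifens,dur] add [zbgma] -> 10 lines: naql syk qlu qyygb mabkw esyod zbgma xxg zcqy jwy
Hunk 2: at line 2 remove [qlu,qyygb] add [zlped,itii,pdy] -> 11 lines: naql syk zlped itii pdy mabkw esyod zbgma xxg zcqy jwy
Hunk 3: at line 5 remove [esyod,zbgma] add [vfss] -> 10 lines: naql syk zlped itii pdy mabkw vfss xxg zcqy jwy
Hunk 4: at line 2 remove [itii,pdy] add [qovbz] -> 9 lines: naql syk zlped qovbz mabkw vfss xxg zcqy jwy
Hunk 5: at line 5 remove [vfss] add [zrdbk,gmsts,unjx] -> 11 lines: naql syk zlped qovbz mabkw zrdbk gmsts unjx xxg zcqy jwy
Hunk 6: at line 2 remove [zlped,qovbz] add [flez,hasfo] -> 11 lines: naql syk flez hasfo mabkw zrdbk gmsts unjx xxg zcqy jwy
Hunk 7: at line 7 remove [unjx] add [fkrg,wprdj,phodc] -> 13 lines: naql syk flez hasfo mabkw zrdbk gmsts fkrg wprdj phodc xxg zcqy jwy
Final line 9: wprdj

Answer: wprdj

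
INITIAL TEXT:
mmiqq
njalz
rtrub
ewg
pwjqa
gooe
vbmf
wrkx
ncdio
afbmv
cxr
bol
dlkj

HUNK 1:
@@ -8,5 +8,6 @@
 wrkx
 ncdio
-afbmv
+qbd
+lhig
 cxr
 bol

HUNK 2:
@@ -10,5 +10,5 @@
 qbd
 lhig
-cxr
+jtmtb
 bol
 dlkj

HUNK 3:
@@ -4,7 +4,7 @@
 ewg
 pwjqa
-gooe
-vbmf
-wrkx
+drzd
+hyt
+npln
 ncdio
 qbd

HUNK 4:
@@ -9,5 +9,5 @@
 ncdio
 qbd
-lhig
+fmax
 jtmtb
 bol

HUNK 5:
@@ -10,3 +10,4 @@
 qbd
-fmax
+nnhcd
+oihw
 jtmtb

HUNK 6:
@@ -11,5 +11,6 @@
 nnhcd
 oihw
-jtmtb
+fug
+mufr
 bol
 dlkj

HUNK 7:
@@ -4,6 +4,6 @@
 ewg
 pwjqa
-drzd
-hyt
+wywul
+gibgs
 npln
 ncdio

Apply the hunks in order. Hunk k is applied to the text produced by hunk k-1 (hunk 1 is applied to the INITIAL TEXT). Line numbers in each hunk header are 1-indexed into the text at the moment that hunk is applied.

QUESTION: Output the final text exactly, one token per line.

Answer: mmiqq
njalz
rtrub
ewg
pwjqa
wywul
gibgs
npln
ncdio
qbd
nnhcd
oihw
fug
mufr
bol
dlkj

Derivation:
Hunk 1: at line 8 remove [afbmv] add [qbd,lhig] -> 14 lines: mmiqq njalz rtrub ewg pwjqa gooe vbmf wrkx ncdio qbd lhig cxr bol dlkj
Hunk 2: at line 10 remove [cxr] add [jtmtb] -> 14 lines: mmiqq njalz rtrub ewg pwjqa gooe vbmf wrkx ncdio qbd lhig jtmtb bol dlkj
Hunk 3: at line 4 remove [gooe,vbmf,wrkx] add [drzd,hyt,npln] -> 14 lines: mmiqq njalz rtrub ewg pwjqa drzd hyt npln ncdio qbd lhig jtmtb bol dlkj
Hunk 4: at line 9 remove [lhig] add [fmax] -> 14 lines: mmiqq njalz rtrub ewg pwjqa drzd hyt npln ncdio qbd fmax jtmtb bol dlkj
Hunk 5: at line 10 remove [fmax] add [nnhcd,oihw] -> 15 lines: mmiqq njalz rtrub ewg pwjqa drzd hyt npln ncdio qbd nnhcd oihw jtmtb bol dlkj
Hunk 6: at line 11 remove [jtmtb] add [fug,mufr] -> 16 lines: mmiqq njalz rtrub ewg pwjqa drzd hyt npln ncdio qbd nnhcd oihw fug mufr bol dlkj
Hunk 7: at line 4 remove [drzd,hyt] add [wywul,gibgs] -> 16 lines: mmiqq njalz rtrub ewg pwjqa wywul gibgs npln ncdio qbd nnhcd oihw fug mufr bol dlkj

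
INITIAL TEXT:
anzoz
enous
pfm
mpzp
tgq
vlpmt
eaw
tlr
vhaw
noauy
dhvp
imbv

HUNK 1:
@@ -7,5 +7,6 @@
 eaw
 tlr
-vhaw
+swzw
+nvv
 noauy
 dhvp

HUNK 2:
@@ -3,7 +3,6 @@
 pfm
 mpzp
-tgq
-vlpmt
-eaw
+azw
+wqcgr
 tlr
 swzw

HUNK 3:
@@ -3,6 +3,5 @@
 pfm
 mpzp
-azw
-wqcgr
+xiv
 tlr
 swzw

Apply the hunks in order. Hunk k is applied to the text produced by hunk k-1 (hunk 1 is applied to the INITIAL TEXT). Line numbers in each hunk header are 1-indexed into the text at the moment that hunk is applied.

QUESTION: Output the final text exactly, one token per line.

Hunk 1: at line 7 remove [vhaw] add [swzw,nvv] -> 13 lines: anzoz enous pfm mpzp tgq vlpmt eaw tlr swzw nvv noauy dhvp imbv
Hunk 2: at line 3 remove [tgq,vlpmt,eaw] add [azw,wqcgr] -> 12 lines: anzoz enous pfm mpzp azw wqcgr tlr swzw nvv noauy dhvp imbv
Hunk 3: at line 3 remove [azw,wqcgr] add [xiv] -> 11 lines: anzoz enous pfm mpzp xiv tlr swzw nvv noauy dhvp imbv

Answer: anzoz
enous
pfm
mpzp
xiv
tlr
swzw
nvv
noauy
dhvp
imbv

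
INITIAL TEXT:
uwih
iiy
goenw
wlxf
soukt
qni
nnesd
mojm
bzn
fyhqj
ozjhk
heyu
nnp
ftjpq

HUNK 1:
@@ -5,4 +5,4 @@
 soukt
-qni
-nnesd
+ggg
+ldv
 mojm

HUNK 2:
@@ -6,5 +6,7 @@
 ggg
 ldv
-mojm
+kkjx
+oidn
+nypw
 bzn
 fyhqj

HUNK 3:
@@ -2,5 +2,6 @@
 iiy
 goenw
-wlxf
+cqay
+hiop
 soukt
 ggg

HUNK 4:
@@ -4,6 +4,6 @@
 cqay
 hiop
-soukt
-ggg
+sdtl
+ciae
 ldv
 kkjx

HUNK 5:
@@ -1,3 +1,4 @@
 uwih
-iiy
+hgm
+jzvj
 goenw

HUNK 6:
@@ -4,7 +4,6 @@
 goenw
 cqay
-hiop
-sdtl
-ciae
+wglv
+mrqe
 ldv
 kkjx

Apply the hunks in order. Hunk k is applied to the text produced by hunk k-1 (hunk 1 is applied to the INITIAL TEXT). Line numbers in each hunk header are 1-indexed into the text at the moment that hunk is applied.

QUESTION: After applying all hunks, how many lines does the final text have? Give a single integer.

Hunk 1: at line 5 remove [qni,nnesd] add [ggg,ldv] -> 14 lines: uwih iiy goenw wlxf soukt ggg ldv mojm bzn fyhqj ozjhk heyu nnp ftjpq
Hunk 2: at line 6 remove [mojm] add [kkjx,oidn,nypw] -> 16 lines: uwih iiy goenw wlxf soukt ggg ldv kkjx oidn nypw bzn fyhqj ozjhk heyu nnp ftjpq
Hunk 3: at line 2 remove [wlxf] add [cqay,hiop] -> 17 lines: uwih iiy goenw cqay hiop soukt ggg ldv kkjx oidn nypw bzn fyhqj ozjhk heyu nnp ftjpq
Hunk 4: at line 4 remove [soukt,ggg] add [sdtl,ciae] -> 17 lines: uwih iiy goenw cqay hiop sdtl ciae ldv kkjx oidn nypw bzn fyhqj ozjhk heyu nnp ftjpq
Hunk 5: at line 1 remove [iiy] add [hgm,jzvj] -> 18 lines: uwih hgm jzvj goenw cqay hiop sdtl ciae ldv kkjx oidn nypw bzn fyhqj ozjhk heyu nnp ftjpq
Hunk 6: at line 4 remove [hiop,sdtl,ciae] add [wglv,mrqe] -> 17 lines: uwih hgm jzvj goenw cqay wglv mrqe ldv kkjx oidn nypw bzn fyhqj ozjhk heyu nnp ftjpq
Final line count: 17

Answer: 17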